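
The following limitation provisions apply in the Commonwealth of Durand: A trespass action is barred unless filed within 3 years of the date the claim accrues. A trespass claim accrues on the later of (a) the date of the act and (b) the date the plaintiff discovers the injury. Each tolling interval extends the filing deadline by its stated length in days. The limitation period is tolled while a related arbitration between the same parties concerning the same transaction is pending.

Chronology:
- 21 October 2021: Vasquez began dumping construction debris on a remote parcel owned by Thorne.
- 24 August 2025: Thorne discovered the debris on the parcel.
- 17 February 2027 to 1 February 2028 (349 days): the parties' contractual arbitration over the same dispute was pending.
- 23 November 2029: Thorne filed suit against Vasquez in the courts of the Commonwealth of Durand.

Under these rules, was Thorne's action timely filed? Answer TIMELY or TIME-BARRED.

The claim accrued on 24 August 2025 — the later of the 21 October 2021 act and the 24 August 2025 discovery.
Adding the 3 years base period to 24 August 2025 gives a deadline of 24 August 2028, before any tolling.
The period was tolled for 349 days by the pending related arbitration (17 February 2027 to 1 February 2028), pushing the deadline to 8 August 2029.
Filing on 23 November 2029 missed the 8 August 2029 deadline — the action is time-barred.

TIME-BARRED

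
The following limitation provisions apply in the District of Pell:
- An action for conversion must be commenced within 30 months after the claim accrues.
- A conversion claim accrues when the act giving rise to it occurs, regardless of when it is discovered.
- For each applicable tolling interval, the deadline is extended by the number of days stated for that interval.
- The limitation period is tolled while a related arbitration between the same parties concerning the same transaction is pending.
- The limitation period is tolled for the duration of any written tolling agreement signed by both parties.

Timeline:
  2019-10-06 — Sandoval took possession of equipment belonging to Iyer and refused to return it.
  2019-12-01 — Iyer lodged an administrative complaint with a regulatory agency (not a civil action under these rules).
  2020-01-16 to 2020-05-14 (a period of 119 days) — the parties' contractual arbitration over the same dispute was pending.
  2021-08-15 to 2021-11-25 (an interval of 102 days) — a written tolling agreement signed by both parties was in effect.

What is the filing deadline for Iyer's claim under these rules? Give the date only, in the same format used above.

2022-11-13

The claim accrued on 2019-10-06, the date of the act.
30 months from 2019-10-06 is 2022-04-06.
The pending related arbitration from 2020-01-16 to 2020-05-14 tolled the period for 119 days, extending the deadline to 2022-08-03.
The period was tolled for 102 days by the written tolling agreement (2021-08-15 to 2021-11-25), pushing the deadline to 2022-11-13.
None of the other events listed affects the running of the period under the stated rules.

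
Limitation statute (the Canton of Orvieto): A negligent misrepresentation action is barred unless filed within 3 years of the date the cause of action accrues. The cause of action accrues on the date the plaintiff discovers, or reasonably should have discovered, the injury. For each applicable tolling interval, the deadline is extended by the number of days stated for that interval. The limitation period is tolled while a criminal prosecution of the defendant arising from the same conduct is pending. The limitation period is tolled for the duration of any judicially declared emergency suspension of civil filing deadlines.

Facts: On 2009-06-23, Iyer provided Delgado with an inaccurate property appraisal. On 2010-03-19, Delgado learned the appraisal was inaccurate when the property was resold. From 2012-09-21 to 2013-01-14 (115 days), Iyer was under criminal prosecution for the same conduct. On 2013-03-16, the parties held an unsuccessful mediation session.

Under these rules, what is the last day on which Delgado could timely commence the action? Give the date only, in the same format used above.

The claim did not accrue until Delgado discovered the injury on 2010-03-19; the 2009-06-23 act date does not start the clock under the stated rule.
3 years from 2010-03-19 is 2013-03-19.
The pending criminal prosecution from 2012-09-21 to 2013-01-14 tolled the period for 115 days, extending the deadline to 2013-07-12.
None of the other events listed affects the running of the period under the stated rules.

2013-07-12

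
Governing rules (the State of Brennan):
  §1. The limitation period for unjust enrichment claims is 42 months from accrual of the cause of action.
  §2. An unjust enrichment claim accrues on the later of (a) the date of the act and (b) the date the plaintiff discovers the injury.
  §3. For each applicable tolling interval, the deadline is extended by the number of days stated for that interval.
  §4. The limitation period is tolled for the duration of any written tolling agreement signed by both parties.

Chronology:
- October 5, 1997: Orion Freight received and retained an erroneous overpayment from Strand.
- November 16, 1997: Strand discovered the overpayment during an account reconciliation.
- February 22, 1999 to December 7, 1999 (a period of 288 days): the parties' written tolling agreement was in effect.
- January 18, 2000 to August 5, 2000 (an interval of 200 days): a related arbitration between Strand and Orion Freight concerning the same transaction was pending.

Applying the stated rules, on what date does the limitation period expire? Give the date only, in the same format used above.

Because discovery on November 16, 1997 post-dates the October 5, 1997 act, accrual under the later-of rule falls on November 16, 1997.
Adding the 42 months base period to November 16, 1997 gives a deadline of May 16, 2001, before any tolling.
The written tolling agreement from February 22, 1999 to December 7, 1999 tolled the period for 288 days, extending the deadline to February 28, 2002.
The pending related arbitration from January 18, 2000 to August 5, 2000 does not toll the period, because no stated rule makes a pending arbitration a tolling event.

February 28, 2002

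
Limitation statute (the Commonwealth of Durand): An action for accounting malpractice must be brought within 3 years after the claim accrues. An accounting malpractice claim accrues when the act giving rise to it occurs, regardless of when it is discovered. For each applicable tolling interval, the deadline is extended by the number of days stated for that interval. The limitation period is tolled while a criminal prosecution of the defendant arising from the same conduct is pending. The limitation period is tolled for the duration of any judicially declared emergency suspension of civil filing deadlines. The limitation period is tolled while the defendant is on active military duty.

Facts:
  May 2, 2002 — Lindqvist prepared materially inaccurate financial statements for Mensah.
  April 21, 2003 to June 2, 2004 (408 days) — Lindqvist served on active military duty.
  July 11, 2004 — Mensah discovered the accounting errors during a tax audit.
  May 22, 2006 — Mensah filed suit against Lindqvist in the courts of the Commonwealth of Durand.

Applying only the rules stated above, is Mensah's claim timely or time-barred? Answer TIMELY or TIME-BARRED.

Accrual is governed by the date of the act, so the period began to run on May 2, 2002; the later discovery on July 11, 2004 is irrelevant under the stated rule.
Adding the 3 years base period to May 2, 2002 gives a deadline of May 2, 2005, before any tolling.
Because the defendant's active military service ran from April 21, 2003 to June 2, 2004, the deadline is extended by 408 days to June 14, 2006.
Mensah filed on May 22, 2006, before the June 14, 2006 deadline, so the action is timely.

TIMELY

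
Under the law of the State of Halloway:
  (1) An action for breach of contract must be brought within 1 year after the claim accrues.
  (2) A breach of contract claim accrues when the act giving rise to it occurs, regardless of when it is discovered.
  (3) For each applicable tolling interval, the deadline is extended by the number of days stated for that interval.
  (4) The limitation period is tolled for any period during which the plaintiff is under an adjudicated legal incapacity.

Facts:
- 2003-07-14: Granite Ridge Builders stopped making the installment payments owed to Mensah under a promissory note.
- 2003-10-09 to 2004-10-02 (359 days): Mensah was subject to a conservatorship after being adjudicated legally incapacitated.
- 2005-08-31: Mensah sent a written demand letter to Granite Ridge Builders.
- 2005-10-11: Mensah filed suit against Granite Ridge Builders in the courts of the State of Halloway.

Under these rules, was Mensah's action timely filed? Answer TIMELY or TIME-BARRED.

TIME-BARRED

The claim accrued on 2003-07-14, the date of the act.
The untolled deadline — 1 year after 2003-07-14 — is 2004-07-14.
Because the plaintiff's legal incapacity ran from 2003-10-09 to 2004-10-02, the deadline is extended by 359 days to 2005-07-08.
Nothing else in the chronology tolls or restarts the period.
The 2005-10-11 filing falls after the 2005-07-08 deadline; the claim is time-barred.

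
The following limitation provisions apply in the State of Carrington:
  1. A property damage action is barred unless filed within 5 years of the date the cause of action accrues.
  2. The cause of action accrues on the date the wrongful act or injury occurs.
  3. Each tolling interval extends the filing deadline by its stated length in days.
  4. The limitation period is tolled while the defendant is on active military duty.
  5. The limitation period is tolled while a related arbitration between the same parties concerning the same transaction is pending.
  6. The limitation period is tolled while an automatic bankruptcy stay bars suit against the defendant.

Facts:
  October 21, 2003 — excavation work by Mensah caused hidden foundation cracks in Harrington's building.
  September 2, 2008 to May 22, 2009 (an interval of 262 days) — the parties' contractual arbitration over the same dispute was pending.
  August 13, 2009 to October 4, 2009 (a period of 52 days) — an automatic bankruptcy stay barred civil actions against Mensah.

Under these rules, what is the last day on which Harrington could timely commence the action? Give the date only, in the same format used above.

July 10, 2009

The cause of action accrued on October 21, 2003, the date of the act.
5 years from October 21, 2003 is October 21, 2008.
Because the pending related arbitration ran from September 2, 2008 to May 22, 2009, the deadline is extended by 262 days to July 10, 2009.
The automatic bankruptcy stay starting August 13, 2009 came too late — the period had run on July 10, 2009 — and so does not extend the deadline.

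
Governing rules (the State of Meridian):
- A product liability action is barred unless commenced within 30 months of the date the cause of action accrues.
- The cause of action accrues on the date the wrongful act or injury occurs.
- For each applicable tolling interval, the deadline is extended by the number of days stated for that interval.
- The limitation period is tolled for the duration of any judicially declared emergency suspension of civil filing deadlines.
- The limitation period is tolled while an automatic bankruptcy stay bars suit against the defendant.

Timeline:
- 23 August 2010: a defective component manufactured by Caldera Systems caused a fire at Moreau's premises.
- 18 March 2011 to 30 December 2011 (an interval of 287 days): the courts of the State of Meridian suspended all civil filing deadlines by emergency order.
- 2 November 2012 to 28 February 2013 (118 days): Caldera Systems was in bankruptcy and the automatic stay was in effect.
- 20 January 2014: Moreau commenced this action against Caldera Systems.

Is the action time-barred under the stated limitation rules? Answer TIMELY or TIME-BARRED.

The claim accrued on 23 August 2010, when the wrongful act occurred.
30 months from 23 August 2010 is 23 February 2013.
Because the emergency suspension of filing deadlines ran from 18 March 2011 to 30 December 2011, the deadline is extended by 287 days to 7 December 2013.
The period was tolled for 118 days by the automatic bankruptcy stay (2 November 2012 to 28 February 2013), pushing the deadline to 4 April 2014.
Moreau filed on 20 January 2014, before the 4 April 2014 deadline, so the action is timely.

TIMELY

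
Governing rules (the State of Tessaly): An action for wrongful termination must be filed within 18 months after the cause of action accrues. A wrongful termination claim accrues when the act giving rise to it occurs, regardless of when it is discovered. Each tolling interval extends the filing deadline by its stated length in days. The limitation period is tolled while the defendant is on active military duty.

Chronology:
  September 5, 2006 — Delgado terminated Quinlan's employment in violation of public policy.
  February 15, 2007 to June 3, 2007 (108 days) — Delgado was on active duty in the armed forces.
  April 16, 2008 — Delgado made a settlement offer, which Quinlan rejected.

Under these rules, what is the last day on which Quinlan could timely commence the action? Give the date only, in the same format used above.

The cause of action accrued on September 5, 2006, the date of the act.
Adding the 18 months base period to September 5, 2006 gives a deadline of March 5, 2008, before any tolling.
Because the defendant's active military service ran from February 15, 2007 to June 3, 2007, the deadline is extended by 108 days to June 21, 2008.
The other events in the timeline have no effect on the limitation period under the stated rules.

June 21, 2008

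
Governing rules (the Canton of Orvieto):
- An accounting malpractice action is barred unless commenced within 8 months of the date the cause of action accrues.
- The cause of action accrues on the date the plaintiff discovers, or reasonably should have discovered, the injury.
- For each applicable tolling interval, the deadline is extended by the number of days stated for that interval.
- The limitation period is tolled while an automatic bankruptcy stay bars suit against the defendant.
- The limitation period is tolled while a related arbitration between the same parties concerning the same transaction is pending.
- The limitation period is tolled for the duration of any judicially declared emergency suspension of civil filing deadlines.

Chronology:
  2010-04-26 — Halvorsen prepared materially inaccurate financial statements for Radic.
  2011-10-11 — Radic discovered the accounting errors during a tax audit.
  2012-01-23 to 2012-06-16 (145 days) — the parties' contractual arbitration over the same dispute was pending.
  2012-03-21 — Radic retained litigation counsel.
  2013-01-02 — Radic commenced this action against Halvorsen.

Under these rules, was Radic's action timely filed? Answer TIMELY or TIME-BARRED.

Accrual is tied to discovery, so the period began on 2011-10-11 rather than on 2010-04-26 when the act occurred.
The untolled deadline — 8 months after 2011-10-11 — is 2012-06-11.
Because the pending related arbitration ran from 2012-01-23 to 2012-06-16, the deadline is extended by 145 days to 2012-11-03.
Nothing else in the chronology tolls or restarts the period.
Filing on 2013-01-02 missed the 2012-11-03 deadline — the action is time-barred.

TIME-BARRED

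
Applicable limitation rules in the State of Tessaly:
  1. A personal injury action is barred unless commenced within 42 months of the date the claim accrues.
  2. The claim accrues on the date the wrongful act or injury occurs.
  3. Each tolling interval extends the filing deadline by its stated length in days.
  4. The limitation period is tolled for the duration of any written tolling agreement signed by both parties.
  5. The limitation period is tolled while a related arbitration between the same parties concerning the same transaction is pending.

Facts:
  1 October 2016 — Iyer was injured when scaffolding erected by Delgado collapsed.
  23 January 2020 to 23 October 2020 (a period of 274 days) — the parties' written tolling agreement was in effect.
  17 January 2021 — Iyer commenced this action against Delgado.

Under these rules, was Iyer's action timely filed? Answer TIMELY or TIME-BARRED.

The limitation period began to run on 1 October 2016.
Adding the 42 months base period to 1 October 2016 gives a deadline of 1 April 2020, before any tolling.
The period was tolled for 274 days by the written tolling agreement (23 January 2020 to 23 October 2020), pushing the deadline to 31 December 2020.
Filing on 17 January 2021 missed the 31 December 2020 deadline — the action is time-barred.

TIME-BARRED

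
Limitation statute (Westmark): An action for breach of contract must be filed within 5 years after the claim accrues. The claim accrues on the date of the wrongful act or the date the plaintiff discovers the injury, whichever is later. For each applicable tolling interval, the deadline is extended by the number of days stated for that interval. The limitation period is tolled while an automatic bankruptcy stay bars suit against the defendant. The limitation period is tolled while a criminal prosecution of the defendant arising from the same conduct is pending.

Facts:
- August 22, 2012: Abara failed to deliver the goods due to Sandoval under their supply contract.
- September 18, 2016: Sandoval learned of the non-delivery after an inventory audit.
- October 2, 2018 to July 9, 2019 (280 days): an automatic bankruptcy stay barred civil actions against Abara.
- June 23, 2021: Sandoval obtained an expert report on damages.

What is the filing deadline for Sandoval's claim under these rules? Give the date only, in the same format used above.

June 25, 2022

Taking the later of the act (August 22, 2012) and discovery (September 18, 2016), the claim accrued on September 18, 2016.
5 years from September 18, 2016 is September 18, 2021.
The automatic bankruptcy stay from October 2, 2018 to July 9, 2019 tolled the period for 280 days, extending the deadline to June 25, 2022.
The other events in the timeline have no effect on the limitation period under the stated rules.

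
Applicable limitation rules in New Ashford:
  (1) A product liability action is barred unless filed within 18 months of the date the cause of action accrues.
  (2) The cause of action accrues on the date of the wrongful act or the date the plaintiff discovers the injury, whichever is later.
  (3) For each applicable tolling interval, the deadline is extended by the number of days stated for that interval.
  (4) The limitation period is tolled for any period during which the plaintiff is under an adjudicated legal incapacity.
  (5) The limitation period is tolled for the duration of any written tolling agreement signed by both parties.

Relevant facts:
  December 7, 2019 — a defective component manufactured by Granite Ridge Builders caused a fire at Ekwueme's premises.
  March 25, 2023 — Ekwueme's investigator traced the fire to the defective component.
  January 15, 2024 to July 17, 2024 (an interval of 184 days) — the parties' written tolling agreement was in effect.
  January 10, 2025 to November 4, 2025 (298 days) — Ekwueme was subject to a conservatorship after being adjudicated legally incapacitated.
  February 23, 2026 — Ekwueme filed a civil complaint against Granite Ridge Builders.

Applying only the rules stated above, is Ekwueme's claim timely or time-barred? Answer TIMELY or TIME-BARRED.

Because discovery on March 25, 2023 post-dates the December 7, 2019 act, accrual under the later-of rule falls on March 25, 2023.
The untolled deadline — 18 months after March 25, 2023 — is September 25, 2024.
The written tolling agreement from January 15, 2024 to July 17, 2024 tolled the period for 184 days, extending the deadline to March 28, 2025.
The plaintiff's legal incapacity from January 10, 2025 to November 4, 2025 tolled the period for 298 days, extending the deadline to January 20, 2026.
Filing on February 23, 2026 missed the January 20, 2026 deadline — the action is time-barred.

TIME-BARRED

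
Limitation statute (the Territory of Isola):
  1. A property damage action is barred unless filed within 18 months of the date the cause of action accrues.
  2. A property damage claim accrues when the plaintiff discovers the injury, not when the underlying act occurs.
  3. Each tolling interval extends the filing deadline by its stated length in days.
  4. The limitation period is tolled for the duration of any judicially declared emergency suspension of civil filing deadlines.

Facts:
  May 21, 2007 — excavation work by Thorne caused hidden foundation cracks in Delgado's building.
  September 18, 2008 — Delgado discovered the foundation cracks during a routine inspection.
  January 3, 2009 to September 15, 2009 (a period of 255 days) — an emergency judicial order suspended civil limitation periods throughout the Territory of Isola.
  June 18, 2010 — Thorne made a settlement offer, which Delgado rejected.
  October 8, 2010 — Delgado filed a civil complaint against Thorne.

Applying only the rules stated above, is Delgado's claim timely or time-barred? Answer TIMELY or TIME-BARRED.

Accrual is tied to discovery, so the period began on September 18, 2008 rather than on May 21, 2007 when the act occurred.
The untolled deadline — 18 months after September 18, 2008 — is March 18, 2010.
The period was tolled for 255 days by the emergency suspension of filing deadlines (January 3, 2009 to September 15, 2009), pushing the deadline to November 28, 2010.
Nothing else in the chronology tolls or restarts the period.
Delgado filed on October 8, 2010, before the November 28, 2010 deadline, so the action is timely.

TIMELY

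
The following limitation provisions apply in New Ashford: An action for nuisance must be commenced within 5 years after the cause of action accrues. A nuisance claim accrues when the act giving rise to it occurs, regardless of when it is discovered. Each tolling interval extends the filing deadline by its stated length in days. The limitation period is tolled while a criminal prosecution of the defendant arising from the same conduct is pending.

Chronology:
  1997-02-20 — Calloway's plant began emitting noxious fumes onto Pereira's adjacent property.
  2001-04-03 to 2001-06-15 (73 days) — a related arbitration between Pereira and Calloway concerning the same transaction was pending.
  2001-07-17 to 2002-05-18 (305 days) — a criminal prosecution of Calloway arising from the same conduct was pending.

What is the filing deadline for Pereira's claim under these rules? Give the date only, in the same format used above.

The claim accrued on 1997-02-20, when the wrongful act occurred.
Adding the 5 years base period to 1997-02-20 gives a deadline of 2002-02-20, before any tolling.
The pending criminal prosecution from 2001-07-17 to 2002-05-18 tolled the period for 305 days, extending the deadline to 2002-12-22.
No stated provision tolls the period for a pending arbitration, so the interval from 2001-04-03 to 2001-06-15 has no effect on the deadline.

2002-12-22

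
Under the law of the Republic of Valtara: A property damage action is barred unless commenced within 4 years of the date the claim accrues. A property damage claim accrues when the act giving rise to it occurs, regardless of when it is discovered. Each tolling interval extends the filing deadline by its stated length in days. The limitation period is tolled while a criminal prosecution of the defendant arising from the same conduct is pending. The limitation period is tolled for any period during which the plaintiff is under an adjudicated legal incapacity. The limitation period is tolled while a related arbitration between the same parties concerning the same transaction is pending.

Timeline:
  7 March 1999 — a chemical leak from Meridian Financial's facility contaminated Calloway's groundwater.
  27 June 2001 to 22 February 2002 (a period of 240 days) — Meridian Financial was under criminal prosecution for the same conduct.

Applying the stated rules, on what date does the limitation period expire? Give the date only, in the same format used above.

2 November 2003

The claim accrued on 7 March 1999, when the wrongful act occurred.
The untolled deadline — 4 years after 7 March 1999 — is 7 March 2003.
The pending criminal prosecution from 27 June 2001 to 22 February 2002 tolled the period for 240 days, extending the deadline to 2 November 2003.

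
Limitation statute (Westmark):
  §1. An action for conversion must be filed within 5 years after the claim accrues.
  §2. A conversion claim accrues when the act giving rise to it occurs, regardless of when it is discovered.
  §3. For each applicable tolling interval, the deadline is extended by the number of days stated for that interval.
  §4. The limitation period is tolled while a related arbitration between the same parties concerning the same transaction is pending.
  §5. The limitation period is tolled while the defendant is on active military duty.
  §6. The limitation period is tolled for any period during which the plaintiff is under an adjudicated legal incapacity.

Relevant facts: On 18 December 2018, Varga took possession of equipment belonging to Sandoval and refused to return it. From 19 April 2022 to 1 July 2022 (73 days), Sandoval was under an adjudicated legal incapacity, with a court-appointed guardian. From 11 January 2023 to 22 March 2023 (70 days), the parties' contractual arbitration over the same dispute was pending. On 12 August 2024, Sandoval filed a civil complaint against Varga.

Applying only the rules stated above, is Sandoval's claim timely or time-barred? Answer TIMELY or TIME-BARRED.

TIME-BARRED

The claim accrued on 18 December 2018, when the wrongful act occurred.
5 years from 18 December 2018 is 18 December 2023.
The period was tolled for 73 days by the plaintiff's legal incapacity (19 April 2022 to 1 July 2022), pushing the deadline to 29 February 2024.
Because the pending related arbitration ran from 11 January 2023 to 22 March 2023, the deadline is extended by 70 days to 9 May 2024.
Sandoval filed on 12 August 2024, after the 9 May 2024 deadline, so the action is time-barred.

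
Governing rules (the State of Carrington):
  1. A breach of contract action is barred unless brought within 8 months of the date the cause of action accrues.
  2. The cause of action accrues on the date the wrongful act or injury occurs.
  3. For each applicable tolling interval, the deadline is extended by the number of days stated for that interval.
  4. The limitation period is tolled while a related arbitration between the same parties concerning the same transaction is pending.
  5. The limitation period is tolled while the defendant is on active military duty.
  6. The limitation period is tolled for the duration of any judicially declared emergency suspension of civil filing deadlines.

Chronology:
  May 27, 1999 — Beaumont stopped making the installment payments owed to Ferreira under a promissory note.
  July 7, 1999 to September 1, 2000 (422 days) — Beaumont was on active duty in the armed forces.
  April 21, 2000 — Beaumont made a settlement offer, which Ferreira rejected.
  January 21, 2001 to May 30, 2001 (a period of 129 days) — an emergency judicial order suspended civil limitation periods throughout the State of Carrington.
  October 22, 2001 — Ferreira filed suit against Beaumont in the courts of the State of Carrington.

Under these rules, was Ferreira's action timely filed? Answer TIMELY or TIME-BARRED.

TIME-BARRED

The limitation period began to run on May 27, 1999.
The untolled deadline — 8 months after May 27, 1999 — is January 27, 2000.
The defendant's active military service from July 7, 1999 to September 1, 2000 tolled the period for 422 days, extending the deadline to March 24, 2001.
The emergency suspension of filing deadlines from January 21, 2001 to May 30, 2001 tolled the period for 129 days, extending the deadline to July 31, 2001.
None of the other events listed affects the running of the period under the stated rules.
The October 22, 2001 filing falls after the July 31, 2001 deadline; the claim is time-barred.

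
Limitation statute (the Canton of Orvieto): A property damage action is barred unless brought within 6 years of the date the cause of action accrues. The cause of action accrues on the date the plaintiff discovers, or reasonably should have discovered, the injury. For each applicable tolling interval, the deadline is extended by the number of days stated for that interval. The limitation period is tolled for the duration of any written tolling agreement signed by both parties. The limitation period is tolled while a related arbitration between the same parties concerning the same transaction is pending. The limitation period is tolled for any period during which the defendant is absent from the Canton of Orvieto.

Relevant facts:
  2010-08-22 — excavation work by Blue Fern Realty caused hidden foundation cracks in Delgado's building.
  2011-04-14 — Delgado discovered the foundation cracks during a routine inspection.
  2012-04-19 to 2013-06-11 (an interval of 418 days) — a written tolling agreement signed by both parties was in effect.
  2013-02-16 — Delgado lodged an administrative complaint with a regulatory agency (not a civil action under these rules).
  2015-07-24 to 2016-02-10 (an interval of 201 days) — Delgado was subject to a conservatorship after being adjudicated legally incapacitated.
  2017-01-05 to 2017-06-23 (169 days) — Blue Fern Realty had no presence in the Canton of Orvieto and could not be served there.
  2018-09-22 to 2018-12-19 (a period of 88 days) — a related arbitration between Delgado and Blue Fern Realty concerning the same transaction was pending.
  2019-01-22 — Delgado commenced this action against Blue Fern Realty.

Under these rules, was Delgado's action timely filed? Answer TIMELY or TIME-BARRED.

TIMELY

Under the discovery rule, the claim accrued on 2011-04-14, when Delgado discovered the injury — not on the 2010-08-22 date of the underlying act.
6 years from 2011-04-14 is 2017-04-14.
The period was tolled for 418 days by the written tolling agreement (2012-04-19 to 2013-06-11), pushing the deadline to 2018-06-06.
The defendant's absence from the jurisdiction from 2017-01-05 to 2017-06-23 tolled the period for 169 days, extending the deadline to 2018-11-22.
Because the pending related arbitration ran from 2018-09-22 to 2018-12-19, the deadline is extended by 88 days to 2019-02-18.
No stated provision tolls the period for the plaintiff's incapacity, so the interval from 2015-07-24 to 2016-02-10 has no effect on the deadline.
Nothing else in the chronology tolls or restarts the period.
Delgado filed on 2019-01-22, before the 2019-02-18 deadline, so the action is timely.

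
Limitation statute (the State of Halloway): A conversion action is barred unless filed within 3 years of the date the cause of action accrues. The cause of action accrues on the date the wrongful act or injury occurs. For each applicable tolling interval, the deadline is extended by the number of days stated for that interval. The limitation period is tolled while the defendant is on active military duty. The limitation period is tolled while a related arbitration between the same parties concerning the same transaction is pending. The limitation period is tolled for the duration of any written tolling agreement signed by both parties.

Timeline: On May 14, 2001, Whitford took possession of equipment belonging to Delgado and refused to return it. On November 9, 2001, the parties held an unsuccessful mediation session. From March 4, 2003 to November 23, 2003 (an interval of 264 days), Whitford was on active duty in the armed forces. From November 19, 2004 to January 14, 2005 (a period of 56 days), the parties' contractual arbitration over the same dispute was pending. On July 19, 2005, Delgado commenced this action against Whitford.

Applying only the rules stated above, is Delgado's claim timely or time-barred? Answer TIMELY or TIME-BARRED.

TIME-BARRED

The cause of action accrued on May 14, 2001, the date of the act.
3 years from May 14, 2001 is May 14, 2004.
The period was tolled for 264 days by the defendant's active military service (March 4, 2003 to November 23, 2003), pushing the deadline to February 2, 2005.
The period was tolled for 56 days by the pending related arbitration (November 19, 2004 to January 14, 2005), pushing the deadline to March 30, 2005.
Nothing else in the chronology tolls or restarts the period.
Delgado filed on July 19, 2005, after the March 30, 2005 deadline, so the action is time-barred.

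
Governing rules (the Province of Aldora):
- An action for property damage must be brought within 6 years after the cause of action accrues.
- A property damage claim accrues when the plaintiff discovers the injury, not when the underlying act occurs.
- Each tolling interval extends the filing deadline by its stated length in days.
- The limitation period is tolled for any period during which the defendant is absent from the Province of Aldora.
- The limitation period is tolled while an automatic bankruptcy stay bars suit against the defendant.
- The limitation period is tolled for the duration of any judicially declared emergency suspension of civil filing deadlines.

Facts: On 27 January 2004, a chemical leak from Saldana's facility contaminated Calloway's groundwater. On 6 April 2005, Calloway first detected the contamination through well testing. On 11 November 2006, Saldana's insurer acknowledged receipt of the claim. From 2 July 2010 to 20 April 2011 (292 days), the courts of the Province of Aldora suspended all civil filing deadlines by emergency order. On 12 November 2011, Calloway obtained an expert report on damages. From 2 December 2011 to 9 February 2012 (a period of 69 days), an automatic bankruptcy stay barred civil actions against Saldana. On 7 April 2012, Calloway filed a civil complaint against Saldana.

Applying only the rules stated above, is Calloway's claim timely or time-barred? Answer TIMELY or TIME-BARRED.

TIME-BARRED

Under the discovery rule, the claim accrued on 6 April 2005, when Calloway discovered the injury — not on the 27 January 2004 date of the underlying act.
6 years from 6 April 2005 is 6 April 2011.
Because the emergency suspension of filing deadlines ran from 2 July 2010 to 20 April 2011, the deadline is extended by 292 days to 23 January 2012.
The period was tolled for 69 days by the automatic bankruptcy stay (2 December 2011 to 9 February 2012), pushing the deadline to 1 April 2012.
The other events in the timeline have no effect on the limitation period under the stated rules.
The 7 April 2012 filing falls after the 1 April 2012 deadline; the claim is time-barred.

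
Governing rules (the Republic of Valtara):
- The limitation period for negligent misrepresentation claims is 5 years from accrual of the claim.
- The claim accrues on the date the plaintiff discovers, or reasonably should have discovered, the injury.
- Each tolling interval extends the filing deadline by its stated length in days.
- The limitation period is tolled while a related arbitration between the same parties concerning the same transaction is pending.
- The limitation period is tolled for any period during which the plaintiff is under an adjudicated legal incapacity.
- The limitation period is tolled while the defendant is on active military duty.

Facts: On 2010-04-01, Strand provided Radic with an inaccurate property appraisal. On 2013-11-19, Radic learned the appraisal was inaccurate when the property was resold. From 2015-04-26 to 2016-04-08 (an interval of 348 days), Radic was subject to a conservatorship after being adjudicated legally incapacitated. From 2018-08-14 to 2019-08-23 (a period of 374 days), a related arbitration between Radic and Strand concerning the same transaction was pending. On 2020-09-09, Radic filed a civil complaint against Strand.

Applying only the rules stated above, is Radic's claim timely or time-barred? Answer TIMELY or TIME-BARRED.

The claim did not accrue until Radic discovered the injury on 2013-11-19; the 2010-04-01 act date does not start the clock under the stated rule.
Adding the 5 years base period to 2013-11-19 gives a deadline of 2018-11-19, before any tolling.
Because the plaintiff's legal incapacity ran from 2015-04-26 to 2016-04-08, the deadline is extended by 348 days to 2019-11-02.
The pending related arbitration from 2018-08-14 to 2019-08-23 tolled the period for 374 days, extending the deadline to 2020-11-10.
Radic filed on 2020-09-09, before the 2020-11-10 deadline, so the action is timely.

TIMELY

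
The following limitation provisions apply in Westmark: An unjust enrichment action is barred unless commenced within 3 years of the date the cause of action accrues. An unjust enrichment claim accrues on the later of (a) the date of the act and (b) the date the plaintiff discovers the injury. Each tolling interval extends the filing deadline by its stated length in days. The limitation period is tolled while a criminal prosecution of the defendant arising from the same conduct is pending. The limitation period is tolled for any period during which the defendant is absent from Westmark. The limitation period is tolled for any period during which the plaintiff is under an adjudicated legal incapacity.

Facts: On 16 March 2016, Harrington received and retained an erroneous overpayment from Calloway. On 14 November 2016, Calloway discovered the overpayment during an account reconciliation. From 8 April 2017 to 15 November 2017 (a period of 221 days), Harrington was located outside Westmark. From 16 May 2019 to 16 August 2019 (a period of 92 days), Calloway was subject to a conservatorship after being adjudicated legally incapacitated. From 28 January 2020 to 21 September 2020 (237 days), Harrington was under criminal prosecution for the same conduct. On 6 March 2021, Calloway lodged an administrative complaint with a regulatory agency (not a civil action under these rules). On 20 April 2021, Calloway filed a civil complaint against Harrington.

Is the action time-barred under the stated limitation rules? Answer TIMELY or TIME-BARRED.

Because discovery on 14 November 2016 post-dates the 16 March 2016 act, accrual under the later-of rule falls on 14 November 2016.
The untolled deadline — 3 years after 14 November 2016 — is 14 November 2019.
Because the defendant's absence from the jurisdiction ran from 8 April 2017 to 15 November 2017, the deadline is extended by 221 days to 22 June 2020.
The plaintiff's legal incapacity from 16 May 2019 to 16 August 2019 tolled the period for 92 days, extending the deadline to 22 September 2020.
The period was tolled for 237 days by the pending criminal prosecution (28 January 2020 to 21 September 2020), pushing the deadline to 17 May 2021.
Nothing else in the chronology tolls or restarts the period.
Filing on 20 April 2021 beat the 17 May 2021 deadline — the action is timely.

TIMELY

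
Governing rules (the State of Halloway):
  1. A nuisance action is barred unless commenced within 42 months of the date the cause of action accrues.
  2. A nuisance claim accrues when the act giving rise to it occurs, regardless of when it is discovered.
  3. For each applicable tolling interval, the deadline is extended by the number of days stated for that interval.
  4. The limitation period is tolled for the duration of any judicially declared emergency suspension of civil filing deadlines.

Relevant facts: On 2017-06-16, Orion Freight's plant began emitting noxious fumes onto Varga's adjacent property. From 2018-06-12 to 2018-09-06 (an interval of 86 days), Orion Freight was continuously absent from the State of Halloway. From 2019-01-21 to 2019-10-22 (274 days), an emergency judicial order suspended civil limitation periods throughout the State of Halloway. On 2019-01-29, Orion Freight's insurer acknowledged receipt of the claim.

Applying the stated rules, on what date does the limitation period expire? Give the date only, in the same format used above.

2021-09-16

The cause of action accrued on 2017-06-16, the date of the act.
The untolled deadline — 42 months after 2017-06-16 — is 2020-12-16.
The period was tolled for 274 days by the emergency suspension of filing deadlines (2019-01-21 to 2019-10-22), pushing the deadline to 2021-09-16.
No stated provision tolls the period for the defendant's absence, so the interval from 2018-06-12 to 2018-09-06 has no effect on the deadline.
The other events in the timeline have no effect on the limitation period under the stated rules.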